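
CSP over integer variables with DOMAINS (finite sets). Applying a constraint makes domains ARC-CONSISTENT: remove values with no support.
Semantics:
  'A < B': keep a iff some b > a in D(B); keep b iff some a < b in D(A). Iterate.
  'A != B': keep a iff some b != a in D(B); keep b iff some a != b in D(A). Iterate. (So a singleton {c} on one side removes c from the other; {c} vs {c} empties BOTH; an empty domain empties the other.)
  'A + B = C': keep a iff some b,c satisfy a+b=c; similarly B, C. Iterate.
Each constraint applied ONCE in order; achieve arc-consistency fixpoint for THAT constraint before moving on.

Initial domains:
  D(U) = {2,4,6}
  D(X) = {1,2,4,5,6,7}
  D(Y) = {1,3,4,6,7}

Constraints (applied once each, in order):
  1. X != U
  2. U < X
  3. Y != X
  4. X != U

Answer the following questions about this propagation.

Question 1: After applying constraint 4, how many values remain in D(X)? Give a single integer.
Constraint 1 (X != U) on D(X)={1,2,4,5,6,7} D(U)={2,4,6}: no change
Constraint 2 (U < X) on D(U)={2,4,6} D(X)={1,2,4,5,6,7}: X {1,2,4,5,6,7}->{4,5,6,7}
Constraint 3 (Y != X) on D(Y)={1,3,4,6,7} D(X)={4,5,6,7}: no change
Constraint 4 (X != U) on D(X)={4,5,6,7} D(U)={2,4,6}: no change
So after constraint 4: D(X)={4,5,6,7}, size = 4

Answer: 4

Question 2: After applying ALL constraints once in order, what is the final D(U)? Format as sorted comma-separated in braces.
Constraint 1 (X != U) on D(X)={1,2,4,5,6,7} D(U)={2,4,6}: no change
Constraint 2 (U < X) on D(U)={2,4,6} D(X)={1,2,4,5,6,7}: X {1,2,4,5,6,7}->{4,5,6,7}
Constraint 3 (Y != X) on D(Y)={1,3,4,6,7} D(X)={4,5,6,7}: no change
Constraint 4 (X != U) on D(X)={4,5,6,7} D(U)={2,4,6}: no change
So after all 4 constraints: D(U) = {2,4,6}

Answer: {2,4,6}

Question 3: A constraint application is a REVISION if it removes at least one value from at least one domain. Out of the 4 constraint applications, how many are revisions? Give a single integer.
Constraint 1 (X != U) on D(X)={1,2,4,5,6,7} D(U)={2,4,6}: no change => not a revision
Constraint 2 (U < X) on D(U)={2,4,6} D(X)={1,2,4,5,6,7}: X {1,2,4,5,6,7}->{4,5,6,7} => REVISION
Constraint 3 (Y != X) on D(Y)={1,3,4,6,7} D(X)={4,5,6,7}: no change => not a revision
Constraint 4 (X != U) on D(X)={4,5,6,7} D(U)={2,4,6}: no change => not a revision
Total revisions = 1

Answer: 1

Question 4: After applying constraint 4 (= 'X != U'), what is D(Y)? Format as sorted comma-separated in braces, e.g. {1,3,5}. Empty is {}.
Answer: {1,3,4,6,7}

Derivation:
Constraint 1 (X != U) on D(X)={1,2,4,5,6,7} D(U)={2,4,6}: no change
Constraint 2 (U < X) on D(U)={2,4,6} D(X)={1,2,4,5,6,7}: X {1,2,4,5,6,7}->{4,5,6,7}
Constraint 3 (Y != X) on D(Y)={1,3,4,6,7} D(X)={4,5,6,7}: no change
Constraint 4 (X != U) on D(X)={4,5,6,7} D(U)={2,4,6}: no change
So after constraint 4: D(Y) = {1,3,4,6,7}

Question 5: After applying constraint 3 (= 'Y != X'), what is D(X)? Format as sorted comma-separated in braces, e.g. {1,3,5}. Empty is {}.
Constraint 1 (X != U) on D(X)={1,2,4,5,6,7} D(U)={2,4,6}: no change
Constraint 2 (U < X) on D(U)={2,4,6} D(X)={1,2,4,5,6,7}: X {1,2,4,5,6,7}->{4,5,6,7}
Constraint 3 (Y != X) on D(Y)={1,3,4,6,7} D(X)={4,5,6,7}: no change
So after constraint 3: D(X) = {4,5,6,7}

Answer: {4,5,6,7}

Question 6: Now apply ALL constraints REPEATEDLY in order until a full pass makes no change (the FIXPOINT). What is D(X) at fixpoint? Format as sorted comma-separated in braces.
pass 0 (initial): D(X)={1,2,4,5,6,7}
pass 1: X {1,2,4,5,6,7}->{4,5,6,7}
pass 2: no change
Fixpoint after 2 passes: D(X) = {4,5,6,7}

Answer: {4,5,6,7}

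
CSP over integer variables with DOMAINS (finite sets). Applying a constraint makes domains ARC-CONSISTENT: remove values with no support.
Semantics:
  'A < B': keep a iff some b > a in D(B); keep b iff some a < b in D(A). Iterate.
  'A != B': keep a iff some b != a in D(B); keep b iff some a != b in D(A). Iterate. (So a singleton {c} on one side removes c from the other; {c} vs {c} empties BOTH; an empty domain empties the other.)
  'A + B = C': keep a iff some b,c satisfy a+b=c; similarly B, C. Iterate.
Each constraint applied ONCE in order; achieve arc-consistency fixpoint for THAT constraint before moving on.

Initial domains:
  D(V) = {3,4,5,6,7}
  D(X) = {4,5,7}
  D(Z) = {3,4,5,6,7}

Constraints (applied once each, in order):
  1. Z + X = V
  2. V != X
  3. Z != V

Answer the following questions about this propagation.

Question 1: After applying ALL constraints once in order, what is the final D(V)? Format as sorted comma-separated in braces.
Answer: {7}

Derivation:
Constraint 1 (Z + X = V) on D(Z)={3,4,5,6,7} D(X)={4,5,7} D(V)={3,4,5,6,7}: Z {3,4,5,6,7}->{3}; X {4,5,7}->{4}; V {3,4,5,6,7}->{7}
Constraint 2 (V != X) on D(V)={7} D(X)={4}: no change
Constraint 3 (Z != V) on D(Z)={3} D(V)={7}: no change
So after all 3 constraints: D(V) = {7}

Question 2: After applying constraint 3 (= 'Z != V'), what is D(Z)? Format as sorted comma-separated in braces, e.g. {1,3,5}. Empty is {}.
Answer: {3}

Derivation:
Constraint 1 (Z + X = V) on D(Z)={3,4,5,6,7} D(X)={4,5,7} D(V)={3,4,5,6,7}: Z {3,4,5,6,7}->{3}; X {4,5,7}->{4}; V {3,4,5,6,7}->{7}
Constraint 2 (V != X) on D(V)={7} D(X)={4}: no change
Constraint 3 (Z != V) on D(Z)={3} D(V)={7}: no change
So after constraint 3: D(Z) = {3}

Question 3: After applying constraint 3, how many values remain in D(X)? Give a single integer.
Constraint 1 (Z + X = V) on D(Z)={3,4,5,6,7} D(X)={4,5,7} D(V)={3,4,5,6,7}: Z {3,4,5,6,7}->{3}; X {4,5,7}->{4}; V {3,4,5,6,7}->{7}
Constraint 2 (V != X) on D(V)={7} D(X)={4}: no change
Constraint 3 (Z != V) on D(Z)={3} D(V)={7}: no change
So after constraint 3: D(X)={4}, size = 1

Answer: 1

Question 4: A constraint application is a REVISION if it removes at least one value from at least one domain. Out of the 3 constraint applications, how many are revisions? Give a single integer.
Constraint 1 (Z + X = V) on D(Z)={3,4,5,6,7} D(X)={4,5,7} D(V)={3,4,5,6,7}: Z {3,4,5,6,7}->{3}; X {4,5,7}->{4}; V {3,4,5,6,7}->{7} => REVISION
Constraint 2 (V != X) on D(V)={7} D(X)={4}: no change => not a revision
Constraint 3 (Z != V) on D(Z)={3} D(V)={7}: no change => not a revision
Total revisions = 1

Answer: 1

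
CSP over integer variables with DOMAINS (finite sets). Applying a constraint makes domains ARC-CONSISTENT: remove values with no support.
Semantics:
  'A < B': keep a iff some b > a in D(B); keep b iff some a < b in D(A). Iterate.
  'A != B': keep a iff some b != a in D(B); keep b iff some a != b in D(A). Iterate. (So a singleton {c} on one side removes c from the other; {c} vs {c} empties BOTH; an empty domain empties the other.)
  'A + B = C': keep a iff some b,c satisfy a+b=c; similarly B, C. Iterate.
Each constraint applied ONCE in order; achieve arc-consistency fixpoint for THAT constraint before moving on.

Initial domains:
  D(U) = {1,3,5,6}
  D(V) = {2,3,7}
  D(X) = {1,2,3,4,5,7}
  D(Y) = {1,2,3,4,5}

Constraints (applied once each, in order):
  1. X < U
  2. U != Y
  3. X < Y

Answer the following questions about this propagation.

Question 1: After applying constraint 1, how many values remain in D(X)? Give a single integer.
Answer: 5

Derivation:
Constraint 1 (X < U) on D(X)={1,2,3,4,5,7} D(U)={1,3,5,6}: X {1,2,3,4,5,7}->{1,2,3,4,5}; U {1,3,5,6}->{3,5,6}
So after constraint 1: D(X)={1,2,3,4,5}, size = 5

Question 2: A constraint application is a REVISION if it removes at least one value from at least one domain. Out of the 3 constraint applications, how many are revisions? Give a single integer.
Constraint 1 (X < U) on D(X)={1,2,3,4,5,7} D(U)={1,3,5,6}: X {1,2,3,4,5,7}->{1,2,3,4,5}; U {1,3,5,6}->{3,5,6} => REVISION
Constraint 2 (U != Y) on D(U)={3,5,6} D(Y)={1,2,3,4,5}: no change => not a revision
Constraint 3 (X < Y) on D(X)={1,2,3,4,5} D(Y)={1,2,3,4,5}: X {1,2,3,4,5}->{1,2,3,4}; Y {1,2,3,4,5}->{2,3,4,5} => REVISION
Total revisions = 2

Answer: 2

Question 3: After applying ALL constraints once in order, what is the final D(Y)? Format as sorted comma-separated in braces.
Answer: {2,3,4,5}

Derivation:
Constraint 1 (X < U) on D(X)={1,2,3,4,5,7} D(U)={1,3,5,6}: X {1,2,3,4,5,7}->{1,2,3,4,5}; U {1,3,5,6}->{3,5,6}
Constraint 2 (U != Y) on D(U)={3,5,6} D(Y)={1,2,3,4,5}: no change
Constraint 3 (X < Y) on D(X)={1,2,3,4,5} D(Y)={1,2,3,4,5}: X {1,2,3,4,5}->{1,2,3,4}; Y {1,2,3,4,5}->{2,3,4,5}
So after all 3 constraints: D(Y) = {2,3,4,5}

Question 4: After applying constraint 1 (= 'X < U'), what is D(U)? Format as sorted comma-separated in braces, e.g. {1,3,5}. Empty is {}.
Answer: {3,5,6}

Derivation:
Constraint 1 (X < U) on D(X)={1,2,3,4,5,7} D(U)={1,3,5,6}: X {1,2,3,4,5,7}->{1,2,3,4,5}; U {1,3,5,6}->{3,5,6}
So after constraint 1: D(U) = {3,5,6}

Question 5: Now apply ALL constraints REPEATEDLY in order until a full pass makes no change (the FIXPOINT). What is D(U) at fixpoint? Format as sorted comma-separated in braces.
pass 0 (initial): D(U)={1,3,5,6}
pass 1: U {1,3,5,6}->{3,5,6}; X {1,2,3,4,5,7}->{1,2,3,4}; Y {1,2,3,4,5}->{2,3,4,5}
pass 2: no change
Fixpoint after 2 passes: D(U) = {3,5,6}

Answer: {3,5,6}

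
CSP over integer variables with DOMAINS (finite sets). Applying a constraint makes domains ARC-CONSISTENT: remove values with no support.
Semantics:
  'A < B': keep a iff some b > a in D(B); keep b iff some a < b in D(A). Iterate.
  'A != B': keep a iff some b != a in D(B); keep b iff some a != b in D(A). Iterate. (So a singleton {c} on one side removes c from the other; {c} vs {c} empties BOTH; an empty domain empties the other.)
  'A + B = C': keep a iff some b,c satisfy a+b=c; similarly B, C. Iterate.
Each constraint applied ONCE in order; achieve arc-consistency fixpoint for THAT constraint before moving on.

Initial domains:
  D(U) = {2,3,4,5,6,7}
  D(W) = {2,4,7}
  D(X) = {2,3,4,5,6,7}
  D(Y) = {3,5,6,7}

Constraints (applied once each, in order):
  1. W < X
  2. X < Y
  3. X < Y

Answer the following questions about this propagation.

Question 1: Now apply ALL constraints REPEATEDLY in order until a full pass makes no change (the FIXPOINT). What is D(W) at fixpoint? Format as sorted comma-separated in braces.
pass 0 (initial): D(W)={2,4,7}
pass 1: W {2,4,7}->{2,4}; X {2,3,4,5,6,7}->{3,4,5,6}; Y {3,5,6,7}->{5,6,7}
pass 2: no change
Fixpoint after 2 passes: D(W) = {2,4}

Answer: {2,4}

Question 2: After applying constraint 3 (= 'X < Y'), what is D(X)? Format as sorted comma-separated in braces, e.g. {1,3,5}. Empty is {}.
Answer: {3,4,5,6}

Derivation:
Constraint 1 (W < X) on D(W)={2,4,7} D(X)={2,3,4,5,6,7}: W {2,4,7}->{2,4}; X {2,3,4,5,6,7}->{3,4,5,6,7}
Constraint 2 (X < Y) on D(X)={3,4,5,6,7} D(Y)={3,5,6,7}: X {3,4,5,6,7}->{3,4,5,6}; Y {3,5,6,7}->{5,6,7}
Constraint 3 (X < Y) on D(X)={3,4,5,6} D(Y)={5,6,7}: no change
So after constraint 3: D(X) = {3,4,5,6}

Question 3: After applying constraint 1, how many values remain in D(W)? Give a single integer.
Answer: 2

Derivation:
Constraint 1 (W < X) on D(W)={2,4,7} D(X)={2,3,4,5,6,7}: W {2,4,7}->{2,4}; X {2,3,4,5,6,7}->{3,4,5,6,7}
So after constraint 1: D(W)={2,4}, size = 2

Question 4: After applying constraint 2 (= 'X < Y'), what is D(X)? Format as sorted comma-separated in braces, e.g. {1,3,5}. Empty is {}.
Constraint 1 (W < X) on D(W)={2,4,7} D(X)={2,3,4,5,6,7}: W {2,4,7}->{2,4}; X {2,3,4,5,6,7}->{3,4,5,6,7}
Constraint 2 (X < Y) on D(X)={3,4,5,6,7} D(Y)={3,5,6,7}: X {3,4,5,6,7}->{3,4,5,6}; Y {3,5,6,7}->{5,6,7}
So after constraint 2: D(X) = {3,4,5,6}

Answer: {3,4,5,6}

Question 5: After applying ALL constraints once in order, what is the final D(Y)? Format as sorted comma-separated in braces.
Answer: {5,6,7}

Derivation:
Constraint 1 (W < X) on D(W)={2,4,7} D(X)={2,3,4,5,6,7}: W {2,4,7}->{2,4}; X {2,3,4,5,6,7}->{3,4,5,6,7}
Constraint 2 (X < Y) on D(X)={3,4,5,6,7} D(Y)={3,5,6,7}: X {3,4,5,6,7}->{3,4,5,6}; Y {3,5,6,7}->{5,6,7}
Constraint 3 (X < Y) on D(X)={3,4,5,6} D(Y)={5,6,7}: no change
So after all 3 constraints: D(Y) = {5,6,7}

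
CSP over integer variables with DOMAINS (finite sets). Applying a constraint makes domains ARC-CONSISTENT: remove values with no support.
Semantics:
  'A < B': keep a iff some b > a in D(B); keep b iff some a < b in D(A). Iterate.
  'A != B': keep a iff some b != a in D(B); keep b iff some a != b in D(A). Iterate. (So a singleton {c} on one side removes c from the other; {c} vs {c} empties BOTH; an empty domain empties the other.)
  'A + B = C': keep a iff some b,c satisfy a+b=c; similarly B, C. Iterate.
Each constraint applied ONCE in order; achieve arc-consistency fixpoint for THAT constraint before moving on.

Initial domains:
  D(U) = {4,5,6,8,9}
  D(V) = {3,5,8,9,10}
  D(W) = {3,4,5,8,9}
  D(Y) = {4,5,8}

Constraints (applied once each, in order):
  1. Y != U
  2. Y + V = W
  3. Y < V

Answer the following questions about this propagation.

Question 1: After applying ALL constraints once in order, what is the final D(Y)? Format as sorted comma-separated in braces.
Answer: {4}

Derivation:
Constraint 1 (Y != U) on D(Y)={4,5,8} D(U)={4,5,6,8,9}: no change
Constraint 2 (Y + V = W) on D(Y)={4,5,8} D(V)={3,5,8,9,10} D(W)={3,4,5,8,9}: Y {4,5,8}->{4,5}; V {3,5,8,9,10}->{3,5}; W {3,4,5,8,9}->{8,9}
Constraint 3 (Y < V) on D(Y)={4,5} D(V)={3,5}: Y {4,5}->{4}; V {3,5}->{5}
So after all 3 constraints: D(Y) = {4}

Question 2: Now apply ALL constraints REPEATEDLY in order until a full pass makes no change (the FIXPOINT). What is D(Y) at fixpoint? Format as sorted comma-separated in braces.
pass 0 (initial): D(Y)={4,5,8}
pass 1: V {3,5,8,9,10}->{5}; W {3,4,5,8,9}->{8,9}; Y {4,5,8}->{4}
pass 2: U {4,5,6,8,9}->{5,6,8,9}; W {8,9}->{9}
pass 3: no change
Fixpoint after 3 passes: D(Y) = {4}

Answer: {4}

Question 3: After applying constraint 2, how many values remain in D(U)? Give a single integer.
Answer: 5

Derivation:
Constraint 1 (Y != U) on D(Y)={4,5,8} D(U)={4,5,6,8,9}: no change
Constraint 2 (Y + V = W) on D(Y)={4,5,8} D(V)={3,5,8,9,10} D(W)={3,4,5,8,9}: Y {4,5,8}->{4,5}; V {3,5,8,9,10}->{3,5}; W {3,4,5,8,9}->{8,9}
So after constraint 2: D(U)={4,5,6,8,9}, size = 5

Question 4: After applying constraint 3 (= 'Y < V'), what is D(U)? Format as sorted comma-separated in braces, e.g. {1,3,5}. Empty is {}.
Answer: {4,5,6,8,9}

Derivation:
Constraint 1 (Y != U) on D(Y)={4,5,8} D(U)={4,5,6,8,9}: no change
Constraint 2 (Y + V = W) on D(Y)={4,5,8} D(V)={3,5,8,9,10} D(W)={3,4,5,8,9}: Y {4,5,8}->{4,5}; V {3,5,8,9,10}->{3,5}; W {3,4,5,8,9}->{8,9}
Constraint 3 (Y < V) on D(Y)={4,5} D(V)={3,5}: Y {4,5}->{4}; V {3,5}->{5}
So after constraint 3: D(U) = {4,5,6,8,9}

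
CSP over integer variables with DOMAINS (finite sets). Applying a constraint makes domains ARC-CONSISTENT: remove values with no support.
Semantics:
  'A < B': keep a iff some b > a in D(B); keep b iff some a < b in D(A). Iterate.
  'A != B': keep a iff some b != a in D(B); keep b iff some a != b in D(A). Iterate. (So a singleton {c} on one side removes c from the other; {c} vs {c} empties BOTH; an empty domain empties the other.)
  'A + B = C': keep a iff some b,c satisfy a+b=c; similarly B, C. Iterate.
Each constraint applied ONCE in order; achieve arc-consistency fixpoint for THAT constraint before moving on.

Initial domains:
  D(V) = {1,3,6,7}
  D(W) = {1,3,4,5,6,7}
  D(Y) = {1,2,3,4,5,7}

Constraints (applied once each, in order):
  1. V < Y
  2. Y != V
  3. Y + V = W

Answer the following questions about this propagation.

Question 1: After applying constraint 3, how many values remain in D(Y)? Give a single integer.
Constraint 1 (V < Y) on D(V)={1,3,6,7} D(Y)={1,2,3,4,5,7}: V {1,3,6,7}->{1,3,6}; Y {1,2,3,4,5,7}->{2,3,4,5,7}
Constraint 2 (Y != V) on D(Y)={2,3,4,5,7} D(V)={1,3,6}: no change
Constraint 3 (Y + V = W) on D(Y)={2,3,4,5,7} D(V)={1,3,6} D(W)={1,3,4,5,6,7}: Y {2,3,4,5,7}->{2,3,4,5}; V {1,3,6}->{1,3}; W {1,3,4,5,6,7}->{3,4,5,6,7}
So after constraint 3: D(Y)={2,3,4,5}, size = 4

Answer: 4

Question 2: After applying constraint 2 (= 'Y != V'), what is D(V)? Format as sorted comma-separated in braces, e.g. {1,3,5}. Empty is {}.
Answer: {1,3,6}

Derivation:
Constraint 1 (V < Y) on D(V)={1,3,6,7} D(Y)={1,2,3,4,5,7}: V {1,3,6,7}->{1,3,6}; Y {1,2,3,4,5,7}->{2,3,4,5,7}
Constraint 2 (Y != V) on D(Y)={2,3,4,5,7} D(V)={1,3,6}: no change
So after constraint 2: D(V) = {1,3,6}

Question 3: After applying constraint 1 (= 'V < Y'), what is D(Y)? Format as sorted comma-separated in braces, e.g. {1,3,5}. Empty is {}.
Answer: {2,3,4,5,7}

Derivation:
Constraint 1 (V < Y) on D(V)={1,3,6,7} D(Y)={1,2,3,4,5,7}: V {1,3,6,7}->{1,3,6}; Y {1,2,3,4,5,7}->{2,3,4,5,7}
So after constraint 1: D(Y) = {2,3,4,5,7}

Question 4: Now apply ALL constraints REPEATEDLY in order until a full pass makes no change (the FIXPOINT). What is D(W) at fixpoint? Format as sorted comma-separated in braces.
pass 0 (initial): D(W)={1,3,4,5,6,7}
pass 1: V {1,3,6,7}->{1,3}; W {1,3,4,5,6,7}->{3,4,5,6,7}; Y {1,2,3,4,5,7}->{2,3,4,5}
pass 2: no change
Fixpoint after 2 passes: D(W) = {3,4,5,6,7}

Answer: {3,4,5,6,7}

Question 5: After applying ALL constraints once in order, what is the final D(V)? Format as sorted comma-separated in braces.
Answer: {1,3}

Derivation:
Constraint 1 (V < Y) on D(V)={1,3,6,7} D(Y)={1,2,3,4,5,7}: V {1,3,6,7}->{1,3,6}; Y {1,2,3,4,5,7}->{2,3,4,5,7}
Constraint 2 (Y != V) on D(Y)={2,3,4,5,7} D(V)={1,3,6}: no change
Constraint 3 (Y + V = W) on D(Y)={2,3,4,5,7} D(V)={1,3,6} D(W)={1,3,4,5,6,7}: Y {2,3,4,5,7}->{2,3,4,5}; V {1,3,6}->{1,3}; W {1,3,4,5,6,7}->{3,4,5,6,7}
So after all 3 constraints: D(V) = {1,3}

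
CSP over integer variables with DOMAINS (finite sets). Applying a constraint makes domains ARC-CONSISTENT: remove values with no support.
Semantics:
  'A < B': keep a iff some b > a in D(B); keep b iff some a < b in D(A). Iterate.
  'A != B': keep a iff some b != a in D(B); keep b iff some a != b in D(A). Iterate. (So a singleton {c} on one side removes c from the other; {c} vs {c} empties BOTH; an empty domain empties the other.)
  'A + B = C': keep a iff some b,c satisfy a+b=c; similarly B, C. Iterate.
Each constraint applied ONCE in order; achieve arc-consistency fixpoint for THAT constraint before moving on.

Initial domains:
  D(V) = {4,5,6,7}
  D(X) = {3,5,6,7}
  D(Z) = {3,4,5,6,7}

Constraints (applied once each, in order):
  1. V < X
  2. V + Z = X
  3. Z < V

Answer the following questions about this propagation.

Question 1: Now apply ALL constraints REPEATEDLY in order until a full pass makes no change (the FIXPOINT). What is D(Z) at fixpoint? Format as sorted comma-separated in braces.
pass 0 (initial): D(Z)={3,4,5,6,7}
pass 1: V {4,5,6,7}->{4}; X {3,5,6,7}->{7}; Z {3,4,5,6,7}->{3}
pass 2: no change
Fixpoint after 2 passes: D(Z) = {3}

Answer: {3}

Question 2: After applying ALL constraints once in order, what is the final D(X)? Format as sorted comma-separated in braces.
Constraint 1 (V < X) on D(V)={4,5,6,7} D(X)={3,5,6,7}: V {4,5,6,7}->{4,5,6}; X {3,5,6,7}->{5,6,7}
Constraint 2 (V + Z = X) on D(V)={4,5,6} D(Z)={3,4,5,6,7} D(X)={5,6,7}: V {4,5,6}->{4}; Z {3,4,5,6,7}->{3}; X {5,6,7}->{7}
Constraint 3 (Z < V) on D(Z)={3} D(V)={4}: no change
So after all 3 constraints: D(X) = {7}

Answer: {7}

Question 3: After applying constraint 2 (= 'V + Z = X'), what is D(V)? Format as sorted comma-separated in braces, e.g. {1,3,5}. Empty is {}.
Constraint 1 (V < X) on D(V)={4,5,6,7} D(X)={3,5,6,7}: V {4,5,6,7}->{4,5,6}; X {3,5,6,7}->{5,6,7}
Constraint 2 (V + Z = X) on D(V)={4,5,6} D(Z)={3,4,5,6,7} D(X)={5,6,7}: V {4,5,6}->{4}; Z {3,4,5,6,7}->{3}; X {5,6,7}->{7}
So after constraint 2: D(V) = {4}

Answer: {4}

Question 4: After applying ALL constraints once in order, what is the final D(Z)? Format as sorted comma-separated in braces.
Constraint 1 (V < X) on D(V)={4,5,6,7} D(X)={3,5,6,7}: V {4,5,6,7}->{4,5,6}; X {3,5,6,7}->{5,6,7}
Constraint 2 (V + Z = X) on D(V)={4,5,6} D(Z)={3,4,5,6,7} D(X)={5,6,7}: V {4,5,6}->{4}; Z {3,4,5,6,7}->{3}; X {5,6,7}->{7}
Constraint 3 (Z < V) on D(Z)={3} D(V)={4}: no change
So after all 3 constraints: D(Z) = {3}

Answer: {3}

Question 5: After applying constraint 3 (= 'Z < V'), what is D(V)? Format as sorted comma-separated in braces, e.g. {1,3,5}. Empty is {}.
Constraint 1 (V < X) on D(V)={4,5,6,7} D(X)={3,5,6,7}: V {4,5,6,7}->{4,5,6}; X {3,5,6,7}->{5,6,7}
Constraint 2 (V + Z = X) on D(V)={4,5,6} D(Z)={3,4,5,6,7} D(X)={5,6,7}: V {4,5,6}->{4}; Z {3,4,5,6,7}->{3}; X {5,6,7}->{7}
Constraint 3 (Z < V) on D(Z)={3} D(V)={4}: no change
So after constraint 3: D(V) = {4}

Answer: {4}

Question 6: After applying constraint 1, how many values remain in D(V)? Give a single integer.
Constraint 1 (V < X) on D(V)={4,5,6,7} D(X)={3,5,6,7}: V {4,5,6,7}->{4,5,6}; X {3,5,6,7}->{5,6,7}
So after constraint 1: D(V)={4,5,6}, size = 3

Answer: 3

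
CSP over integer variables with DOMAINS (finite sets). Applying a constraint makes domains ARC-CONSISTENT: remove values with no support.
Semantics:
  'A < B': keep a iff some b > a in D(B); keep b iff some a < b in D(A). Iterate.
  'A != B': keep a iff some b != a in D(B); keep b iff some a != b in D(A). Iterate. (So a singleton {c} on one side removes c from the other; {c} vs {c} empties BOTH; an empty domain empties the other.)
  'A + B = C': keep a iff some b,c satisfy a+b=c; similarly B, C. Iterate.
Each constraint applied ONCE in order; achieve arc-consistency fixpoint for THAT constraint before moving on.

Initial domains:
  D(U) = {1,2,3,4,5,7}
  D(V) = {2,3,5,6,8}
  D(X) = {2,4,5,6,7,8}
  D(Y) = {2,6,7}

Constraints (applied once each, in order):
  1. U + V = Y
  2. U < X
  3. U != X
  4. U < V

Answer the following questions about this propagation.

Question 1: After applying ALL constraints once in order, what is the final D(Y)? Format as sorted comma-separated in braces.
Answer: {6,7}

Derivation:
Constraint 1 (U + V = Y) on D(U)={1,2,3,4,5,7} D(V)={2,3,5,6,8} D(Y)={2,6,7}: U {1,2,3,4,5,7}->{1,2,3,4,5}; V {2,3,5,6,8}->{2,3,5,6}; Y {2,6,7}->{6,7}
Constraint 2 (U < X) on D(U)={1,2,3,4,5} D(X)={2,4,5,6,7,8}: no change
Constraint 3 (U != X) on D(U)={1,2,3,4,5} D(X)={2,4,5,6,7,8}: no change
Constraint 4 (U < V) on D(U)={1,2,3,4,5} D(V)={2,3,5,6}: no change
So after all 4 constraints: D(Y) = {6,7}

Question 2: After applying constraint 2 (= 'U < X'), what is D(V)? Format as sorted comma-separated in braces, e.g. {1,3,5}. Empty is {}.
Answer: {2,3,5,6}

Derivation:
Constraint 1 (U + V = Y) on D(U)={1,2,3,4,5,7} D(V)={2,3,5,6,8} D(Y)={2,6,7}: U {1,2,3,4,5,7}->{1,2,3,4,5}; V {2,3,5,6,8}->{2,3,5,6}; Y {2,6,7}->{6,7}
Constraint 2 (U < X) on D(U)={1,2,3,4,5} D(X)={2,4,5,6,7,8}: no change
So after constraint 2: D(V) = {2,3,5,6}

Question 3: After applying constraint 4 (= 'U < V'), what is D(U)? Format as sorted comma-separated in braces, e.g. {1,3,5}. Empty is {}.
Constraint 1 (U + V = Y) on D(U)={1,2,3,4,5,7} D(V)={2,3,5,6,8} D(Y)={2,6,7}: U {1,2,3,4,5,7}->{1,2,3,4,5}; V {2,3,5,6,8}->{2,3,5,6}; Y {2,6,7}->{6,7}
Constraint 2 (U < X) on D(U)={1,2,3,4,5} D(X)={2,4,5,6,7,8}: no change
Constraint 3 (U != X) on D(U)={1,2,3,4,5} D(X)={2,4,5,6,7,8}: no change
Constraint 4 (U < V) on D(U)={1,2,3,4,5} D(V)={2,3,5,6}: no change
So after constraint 4: D(U) = {1,2,3,4,5}

Answer: {1,2,3,4,5}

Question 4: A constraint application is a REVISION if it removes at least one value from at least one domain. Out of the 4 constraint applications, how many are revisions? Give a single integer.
Constraint 1 (U + V = Y) on D(U)={1,2,3,4,5,7} D(V)={2,3,5,6,8} D(Y)={2,6,7}: U {1,2,3,4,5,7}->{1,2,3,4,5}; V {2,3,5,6,8}->{2,3,5,6}; Y {2,6,7}->{6,7} => REVISION
Constraint 2 (U < X) on D(U)={1,2,3,4,5} D(X)={2,4,5,6,7,8}: no change => not a revision
Constraint 3 (U != X) on D(U)={1,2,3,4,5} D(X)={2,4,5,6,7,8}: no change => not a revision
Constraint 4 (U < V) on D(U)={1,2,3,4,5} D(V)={2,3,5,6}: no change => not a revision
Total revisions = 1

Answer: 1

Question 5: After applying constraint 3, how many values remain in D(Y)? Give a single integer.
Answer: 2

Derivation:
Constraint 1 (U + V = Y) on D(U)={1,2,3,4,5,7} D(V)={2,3,5,6,8} D(Y)={2,6,7}: U {1,2,3,4,5,7}->{1,2,3,4,5}; V {2,3,5,6,8}->{2,3,5,6}; Y {2,6,7}->{6,7}
Constraint 2 (U < X) on D(U)={1,2,3,4,5} D(X)={2,4,5,6,7,8}: no change
Constraint 3 (U != X) on D(U)={1,2,3,4,5} D(X)={2,4,5,6,7,8}: no change
So after constraint 3: D(Y)={6,7}, size = 2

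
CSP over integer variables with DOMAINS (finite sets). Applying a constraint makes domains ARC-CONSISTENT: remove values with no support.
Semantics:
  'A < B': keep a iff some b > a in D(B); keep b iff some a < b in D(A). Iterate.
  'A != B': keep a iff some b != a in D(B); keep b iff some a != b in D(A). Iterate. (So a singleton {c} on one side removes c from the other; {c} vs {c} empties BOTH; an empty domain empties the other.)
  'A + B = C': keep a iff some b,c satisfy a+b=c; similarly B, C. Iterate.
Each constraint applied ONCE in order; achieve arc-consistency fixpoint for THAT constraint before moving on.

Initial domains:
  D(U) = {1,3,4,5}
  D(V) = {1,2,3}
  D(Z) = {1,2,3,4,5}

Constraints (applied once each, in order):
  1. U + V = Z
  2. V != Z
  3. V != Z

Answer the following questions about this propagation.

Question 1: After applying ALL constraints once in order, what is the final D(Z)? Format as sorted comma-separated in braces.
Constraint 1 (U + V = Z) on D(U)={1,3,4,5} D(V)={1,2,3} D(Z)={1,2,3,4,5}: U {1,3,4,5}->{1,3,4}; Z {1,2,3,4,5}->{2,3,4,5}
Constraint 2 (V != Z) on D(V)={1,2,3} D(Z)={2,3,4,5}: no change
Constraint 3 (V != Z) on D(V)={1,2,3} D(Z)={2,3,4,5}: no change
So after all 3 constraints: D(Z) = {2,3,4,5}

Answer: {2,3,4,5}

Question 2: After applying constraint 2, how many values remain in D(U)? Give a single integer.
Answer: 3

Derivation:
Constraint 1 (U + V = Z) on D(U)={1,3,4,5} D(V)={1,2,3} D(Z)={1,2,3,4,5}: U {1,3,4,5}->{1,3,4}; Z {1,2,3,4,5}->{2,3,4,5}
Constraint 2 (V != Z) on D(V)={1,2,3} D(Z)={2,3,4,5}: no change
So after constraint 2: D(U)={1,3,4}, size = 3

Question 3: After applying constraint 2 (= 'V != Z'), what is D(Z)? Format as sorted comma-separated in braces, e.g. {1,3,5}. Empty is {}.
Constraint 1 (U + V = Z) on D(U)={1,3,4,5} D(V)={1,2,3} D(Z)={1,2,3,4,5}: U {1,3,4,5}->{1,3,4}; Z {1,2,3,4,5}->{2,3,4,5}
Constraint 2 (V != Z) on D(V)={1,2,3} D(Z)={2,3,4,5}: no change
So after constraint 2: D(Z) = {2,3,4,5}

Answer: {2,3,4,5}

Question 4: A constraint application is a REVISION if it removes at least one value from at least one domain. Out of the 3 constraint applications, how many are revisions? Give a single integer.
Answer: 1

Derivation:
Constraint 1 (U + V = Z) on D(U)={1,3,4,5} D(V)={1,2,3} D(Z)={1,2,3,4,5}: U {1,3,4,5}->{1,3,4}; Z {1,2,3,4,5}->{2,3,4,5} => REVISION
Constraint 2 (V != Z) on D(V)={1,2,3} D(Z)={2,3,4,5}: no change => not a revision
Constraint 3 (V != Z) on D(V)={1,2,3} D(Z)={2,3,4,5}: no change => not a revision
Total revisions = 1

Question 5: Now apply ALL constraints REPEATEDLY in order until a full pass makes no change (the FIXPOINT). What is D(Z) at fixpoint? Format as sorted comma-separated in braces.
pass 0 (initial): D(Z)={1,2,3,4,5}
pass 1: U {1,3,4,5}->{1,3,4}; Z {1,2,3,4,5}->{2,3,4,5}
pass 2: no change
Fixpoint after 2 passes: D(Z) = {2,3,4,5}

Answer: {2,3,4,5}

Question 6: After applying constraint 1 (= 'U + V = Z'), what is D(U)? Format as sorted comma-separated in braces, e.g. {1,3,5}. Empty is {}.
Constraint 1 (U + V = Z) on D(U)={1,3,4,5} D(V)={1,2,3} D(Z)={1,2,3,4,5}: U {1,3,4,5}->{1,3,4}; Z {1,2,3,4,5}->{2,3,4,5}
So after constraint 1: D(U) = {1,3,4}

Answer: {1,3,4}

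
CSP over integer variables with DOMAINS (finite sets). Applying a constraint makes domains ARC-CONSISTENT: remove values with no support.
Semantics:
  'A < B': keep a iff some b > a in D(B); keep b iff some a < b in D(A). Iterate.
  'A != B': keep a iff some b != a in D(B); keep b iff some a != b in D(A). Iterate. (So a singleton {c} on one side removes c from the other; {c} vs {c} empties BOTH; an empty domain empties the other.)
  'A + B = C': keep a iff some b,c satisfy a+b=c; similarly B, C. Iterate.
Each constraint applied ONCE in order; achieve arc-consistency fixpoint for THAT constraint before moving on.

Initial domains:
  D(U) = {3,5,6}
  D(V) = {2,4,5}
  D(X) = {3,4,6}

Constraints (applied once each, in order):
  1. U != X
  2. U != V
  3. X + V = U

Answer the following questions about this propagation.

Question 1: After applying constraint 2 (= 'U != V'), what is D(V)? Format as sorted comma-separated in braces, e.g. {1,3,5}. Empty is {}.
Answer: {2,4,5}

Derivation:
Constraint 1 (U != X) on D(U)={3,5,6} D(X)={3,4,6}: no change
Constraint 2 (U != V) on D(U)={3,5,6} D(V)={2,4,5}: no change
So after constraint 2: D(V) = {2,4,5}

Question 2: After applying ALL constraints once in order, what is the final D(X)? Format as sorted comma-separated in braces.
Constraint 1 (U != X) on D(U)={3,5,6} D(X)={3,4,6}: no change
Constraint 2 (U != V) on D(U)={3,5,6} D(V)={2,4,5}: no change
Constraint 3 (X + V = U) on D(X)={3,4,6} D(V)={2,4,5} D(U)={3,5,6}: X {3,4,6}->{3,4}; V {2,4,5}->{2}; U {3,5,6}->{5,6}
So after all 3 constraints: D(X) = {3,4}

Answer: {3,4}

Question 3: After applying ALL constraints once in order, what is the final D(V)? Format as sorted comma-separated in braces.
Constraint 1 (U != X) on D(U)={3,5,6} D(X)={3,4,6}: no change
Constraint 2 (U != V) on D(U)={3,5,6} D(V)={2,4,5}: no change
Constraint 3 (X + V = U) on D(X)={3,4,6} D(V)={2,4,5} D(U)={3,5,6}: X {3,4,6}->{3,4}; V {2,4,5}->{2}; U {3,5,6}->{5,6}
So after all 3 constraints: D(V) = {2}

Answer: {2}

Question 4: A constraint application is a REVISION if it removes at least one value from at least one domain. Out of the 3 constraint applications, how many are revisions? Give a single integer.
Constraint 1 (U != X) on D(U)={3,5,6} D(X)={3,4,6}: no change => not a revision
Constraint 2 (U != V) on D(U)={3,5,6} D(V)={2,4,5}: no change => not a revision
Constraint 3 (X + V = U) on D(X)={3,4,6} D(V)={2,4,5} D(U)={3,5,6}: X {3,4,6}->{3,4}; V {2,4,5}->{2}; U {3,5,6}->{5,6} => REVISION
Total revisions = 1

Answer: 1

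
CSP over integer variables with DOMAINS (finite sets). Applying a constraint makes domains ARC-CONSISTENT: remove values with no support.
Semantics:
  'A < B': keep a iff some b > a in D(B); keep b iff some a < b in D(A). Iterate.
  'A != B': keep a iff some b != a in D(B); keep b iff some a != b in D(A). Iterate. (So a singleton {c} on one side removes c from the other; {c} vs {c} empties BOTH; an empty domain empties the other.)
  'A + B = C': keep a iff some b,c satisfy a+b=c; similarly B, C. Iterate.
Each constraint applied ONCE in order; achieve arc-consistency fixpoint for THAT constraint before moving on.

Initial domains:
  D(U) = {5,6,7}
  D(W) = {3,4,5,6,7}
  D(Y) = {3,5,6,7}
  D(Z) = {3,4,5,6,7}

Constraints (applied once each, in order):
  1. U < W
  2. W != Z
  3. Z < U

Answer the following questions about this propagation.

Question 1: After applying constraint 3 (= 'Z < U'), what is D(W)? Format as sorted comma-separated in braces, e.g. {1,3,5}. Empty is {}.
Constraint 1 (U < W) on D(U)={5,6,7} D(W)={3,4,5,6,7}: U {5,6,7}->{5,6}; W {3,4,5,6,7}->{6,7}
Constraint 2 (W != Z) on D(W)={6,7} D(Z)={3,4,5,6,7}: no change
Constraint 3 (Z < U) on D(Z)={3,4,5,6,7} D(U)={5,6}: Z {3,4,5,6,7}->{3,4,5}
So after constraint 3: D(W) = {6,7}

Answer: {6,7}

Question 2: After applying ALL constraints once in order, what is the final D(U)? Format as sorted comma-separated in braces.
Constraint 1 (U < W) on D(U)={5,6,7} D(W)={3,4,5,6,7}: U {5,6,7}->{5,6}; W {3,4,5,6,7}->{6,7}
Constraint 2 (W != Z) on D(W)={6,7} D(Z)={3,4,5,6,7}: no change
Constraint 3 (Z < U) on D(Z)={3,4,5,6,7} D(U)={5,6}: Z {3,4,5,6,7}->{3,4,5}
So after all 3 constraints: D(U) = {5,6}

Answer: {5,6}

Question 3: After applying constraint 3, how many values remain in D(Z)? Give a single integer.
Answer: 3

Derivation:
Constraint 1 (U < W) on D(U)={5,6,7} D(W)={3,4,5,6,7}: U {5,6,7}->{5,6}; W {3,4,5,6,7}->{6,7}
Constraint 2 (W != Z) on D(W)={6,7} D(Z)={3,4,5,6,7}: no change
Constraint 3 (Z < U) on D(Z)={3,4,5,6,7} D(U)={5,6}: Z {3,4,5,6,7}->{3,4,5}
So after constraint 3: D(Z)={3,4,5}, size = 3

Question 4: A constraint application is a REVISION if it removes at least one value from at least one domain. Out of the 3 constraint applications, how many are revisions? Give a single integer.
Constraint 1 (U < W) on D(U)={5,6,7} D(W)={3,4,5,6,7}: U {5,6,7}->{5,6}; W {3,4,5,6,7}->{6,7} => REVISION
Constraint 2 (W != Z) on D(W)={6,7} D(Z)={3,4,5,6,7}: no change => not a revision
Constraint 3 (Z < U) on D(Z)={3,4,5,6,7} D(U)={5,6}: Z {3,4,5,6,7}->{3,4,5} => REVISION
Total revisions = 2

Answer: 2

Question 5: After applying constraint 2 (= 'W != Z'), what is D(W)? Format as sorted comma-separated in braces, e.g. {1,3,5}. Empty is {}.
Answer: {6,7}

Derivation:
Constraint 1 (U < W) on D(U)={5,6,7} D(W)={3,4,5,6,7}: U {5,6,7}->{5,6}; W {3,4,5,6,7}->{6,7}
Constraint 2 (W != Z) on D(W)={6,7} D(Z)={3,4,5,6,7}: no change
So after constraint 2: D(W) = {6,7}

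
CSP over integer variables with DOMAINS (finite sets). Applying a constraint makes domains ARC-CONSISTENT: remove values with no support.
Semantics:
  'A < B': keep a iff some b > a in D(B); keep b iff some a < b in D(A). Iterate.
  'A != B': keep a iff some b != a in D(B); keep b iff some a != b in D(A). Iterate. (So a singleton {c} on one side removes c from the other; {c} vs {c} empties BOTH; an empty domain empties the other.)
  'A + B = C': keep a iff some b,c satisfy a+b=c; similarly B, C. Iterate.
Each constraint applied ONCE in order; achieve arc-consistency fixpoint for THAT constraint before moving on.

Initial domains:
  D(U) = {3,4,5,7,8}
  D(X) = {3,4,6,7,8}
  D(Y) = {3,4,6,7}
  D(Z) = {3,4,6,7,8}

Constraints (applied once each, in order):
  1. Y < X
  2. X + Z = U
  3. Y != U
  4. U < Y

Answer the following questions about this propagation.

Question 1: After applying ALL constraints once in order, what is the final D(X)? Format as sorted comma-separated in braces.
Constraint 1 (Y < X) on D(Y)={3,4,6,7} D(X)={3,4,6,7,8}: X {3,4,6,7,8}->{4,6,7,8}
Constraint 2 (X + Z = U) on D(X)={4,6,7,8} D(Z)={3,4,6,7,8} D(U)={3,4,5,7,8}: X {4,6,7,8}->{4}; Z {3,4,6,7,8}->{3,4}; U {3,4,5,7,8}->{7,8}
Constraint 3 (Y != U) on D(Y)={3,4,6,7} D(U)={7,8}: no change
Constraint 4 (U < Y) on D(U)={7,8} D(Y)={3,4,6,7}: U {7,8}->{}; Y {3,4,6,7}->{}
So after all 4 constraints: D(X) = {4}

Answer: {4}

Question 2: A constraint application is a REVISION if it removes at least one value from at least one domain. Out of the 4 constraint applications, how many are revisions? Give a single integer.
Answer: 3

Derivation:
Constraint 1 (Y < X) on D(Y)={3,4,6,7} D(X)={3,4,6,7,8}: X {3,4,6,7,8}->{4,6,7,8} => REVISION
Constraint 2 (X + Z = U) on D(X)={4,6,7,8} D(Z)={3,4,6,7,8} D(U)={3,4,5,7,8}: X {4,6,7,8}->{4}; Z {3,4,6,7,8}->{3,4}; U {3,4,5,7,8}->{7,8} => REVISION
Constraint 3 (Y != U) on D(Y)={3,4,6,7} D(U)={7,8}: no change => not a revision
Constraint 4 (U < Y) on D(U)={7,8} D(Y)={3,4,6,7}: U {7,8}->{}; Y {3,4,6,7}->{} => REVISION
Total revisions = 3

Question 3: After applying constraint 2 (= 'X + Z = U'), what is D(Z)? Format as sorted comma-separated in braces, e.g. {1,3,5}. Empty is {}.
Constraint 1 (Y < X) on D(Y)={3,4,6,7} D(X)={3,4,6,7,8}: X {3,4,6,7,8}->{4,6,7,8}
Constraint 2 (X + Z = U) on D(X)={4,6,7,8} D(Z)={3,4,6,7,8} D(U)={3,4,5,7,8}: X {4,6,7,8}->{4}; Z {3,4,6,7,8}->{3,4}; U {3,4,5,7,8}->{7,8}
So after constraint 2: D(Z) = {3,4}

Answer: {3,4}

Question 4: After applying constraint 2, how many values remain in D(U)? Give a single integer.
Answer: 2

Derivation:
Constraint 1 (Y < X) on D(Y)={3,4,6,7} D(X)={3,4,6,7,8}: X {3,4,6,7,8}->{4,6,7,8}
Constraint 2 (X + Z = U) on D(X)={4,6,7,8} D(Z)={3,4,6,7,8} D(U)={3,4,5,7,8}: X {4,6,7,8}->{4}; Z {3,4,6,7,8}->{3,4}; U {3,4,5,7,8}->{7,8}
So after constraint 2: D(U)={7,8}, size = 2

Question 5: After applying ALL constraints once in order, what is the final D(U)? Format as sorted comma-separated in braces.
Answer: {}

Derivation:
Constraint 1 (Y < X) on D(Y)={3,4,6,7} D(X)={3,4,6,7,8}: X {3,4,6,7,8}->{4,6,7,8}
Constraint 2 (X + Z = U) on D(X)={4,6,7,8} D(Z)={3,4,6,7,8} D(U)={3,4,5,7,8}: X {4,6,7,8}->{4}; Z {3,4,6,7,8}->{3,4}; U {3,4,5,7,8}->{7,8}
Constraint 3 (Y != U) on D(Y)={3,4,6,7} D(U)={7,8}: no change
Constraint 4 (U < Y) on D(U)={7,8} D(Y)={3,4,6,7}: U {7,8}->{}; Y {3,4,6,7}->{}
So after all 4 constraints: D(U) = {}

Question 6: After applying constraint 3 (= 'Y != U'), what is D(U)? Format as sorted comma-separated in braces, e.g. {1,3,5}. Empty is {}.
Constraint 1 (Y < X) on D(Y)={3,4,6,7} D(X)={3,4,6,7,8}: X {3,4,6,7,8}->{4,6,7,8}
Constraint 2 (X + Z = U) on D(X)={4,6,7,8} D(Z)={3,4,6,7,8} D(U)={3,4,5,7,8}: X {4,6,7,8}->{4}; Z {3,4,6,7,8}->{3,4}; U {3,4,5,7,8}->{7,8}
Constraint 3 (Y != U) on D(Y)={3,4,6,7} D(U)={7,8}: no change
So after constraint 3: D(U) = {7,8}

Answer: {7,8}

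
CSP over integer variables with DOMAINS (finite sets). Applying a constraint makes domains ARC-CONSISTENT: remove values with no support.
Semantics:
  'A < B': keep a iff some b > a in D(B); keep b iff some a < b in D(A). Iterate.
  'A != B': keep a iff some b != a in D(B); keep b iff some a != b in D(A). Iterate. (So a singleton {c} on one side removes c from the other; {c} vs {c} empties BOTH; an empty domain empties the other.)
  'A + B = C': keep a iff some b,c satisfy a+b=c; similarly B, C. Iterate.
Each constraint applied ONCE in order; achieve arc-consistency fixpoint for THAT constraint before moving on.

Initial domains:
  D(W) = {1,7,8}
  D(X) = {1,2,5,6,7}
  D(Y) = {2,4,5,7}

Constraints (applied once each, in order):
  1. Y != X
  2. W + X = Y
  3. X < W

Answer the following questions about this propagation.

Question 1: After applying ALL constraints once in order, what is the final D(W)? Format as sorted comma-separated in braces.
Answer: {}

Derivation:
Constraint 1 (Y != X) on D(Y)={2,4,5,7} D(X)={1,2,5,6,7}: no change
Constraint 2 (W + X = Y) on D(W)={1,7,8} D(X)={1,2,5,6,7} D(Y)={2,4,5,7}: W {1,7,8}->{1}; X {1,2,5,6,7}->{1,6}; Y {2,4,5,7}->{2,7}
Constraint 3 (X < W) on D(X)={1,6} D(W)={1}: X {1,6}->{}; W {1}->{}
So after all 3 constraints: D(W) = {}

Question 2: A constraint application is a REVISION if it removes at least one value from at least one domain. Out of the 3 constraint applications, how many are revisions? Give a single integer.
Constraint 1 (Y != X) on D(Y)={2,4,5,7} D(X)={1,2,5,6,7}: no change => not a revision
Constraint 2 (W + X = Y) on D(W)={1,7,8} D(X)={1,2,5,6,7} D(Y)={2,4,5,7}: W {1,7,8}->{1}; X {1,2,5,6,7}->{1,6}; Y {2,4,5,7}->{2,7} => REVISION
Constraint 3 (X < W) on D(X)={1,6} D(W)={1}: X {1,6}->{}; W {1}->{} => REVISION
Total revisions = 2

Answer: 2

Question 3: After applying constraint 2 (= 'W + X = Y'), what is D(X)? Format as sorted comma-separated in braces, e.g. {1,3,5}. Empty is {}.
Constraint 1 (Y != X) on D(Y)={2,4,5,7} D(X)={1,2,5,6,7}: no change
Constraint 2 (W + X = Y) on D(W)={1,7,8} D(X)={1,2,5,6,7} D(Y)={2,4,5,7}: W {1,7,8}->{1}; X {1,2,5,6,7}->{1,6}; Y {2,4,5,7}->{2,7}
So after constraint 2: D(X) = {1,6}

Answer: {1,6}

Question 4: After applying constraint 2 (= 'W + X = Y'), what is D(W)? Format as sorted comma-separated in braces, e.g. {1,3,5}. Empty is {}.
Answer: {1}

Derivation:
Constraint 1 (Y != X) on D(Y)={2,4,5,7} D(X)={1,2,5,6,7}: no change
Constraint 2 (W + X = Y) on D(W)={1,7,8} D(X)={1,2,5,6,7} D(Y)={2,4,5,7}: W {1,7,8}->{1}; X {1,2,5,6,7}->{1,6}; Y {2,4,5,7}->{2,7}
So after constraint 2: D(W) = {1}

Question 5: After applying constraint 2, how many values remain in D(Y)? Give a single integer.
Answer: 2

Derivation:
Constraint 1 (Y != X) on D(Y)={2,4,5,7} D(X)={1,2,5,6,7}: no change
Constraint 2 (W + X = Y) on D(W)={1,7,8} D(X)={1,2,5,6,7} D(Y)={2,4,5,7}: W {1,7,8}->{1}; X {1,2,5,6,7}->{1,6}; Y {2,4,5,7}->{2,7}
So after constraint 2: D(Y)={2,7}, size = 2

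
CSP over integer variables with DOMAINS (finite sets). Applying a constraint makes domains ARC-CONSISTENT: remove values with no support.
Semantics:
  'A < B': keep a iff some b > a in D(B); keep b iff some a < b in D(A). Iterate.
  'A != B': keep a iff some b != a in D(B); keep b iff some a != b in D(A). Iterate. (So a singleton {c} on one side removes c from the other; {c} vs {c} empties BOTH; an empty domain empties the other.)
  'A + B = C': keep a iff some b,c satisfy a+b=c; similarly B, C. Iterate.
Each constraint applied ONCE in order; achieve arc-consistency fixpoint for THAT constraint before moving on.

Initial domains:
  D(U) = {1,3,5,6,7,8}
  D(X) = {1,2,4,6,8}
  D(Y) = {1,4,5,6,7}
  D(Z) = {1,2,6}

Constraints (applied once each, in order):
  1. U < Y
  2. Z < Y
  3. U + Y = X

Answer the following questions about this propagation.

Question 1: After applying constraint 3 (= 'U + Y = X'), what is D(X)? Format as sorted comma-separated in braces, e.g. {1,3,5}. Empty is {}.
Answer: {6,8}

Derivation:
Constraint 1 (U < Y) on D(U)={1,3,5,6,7,8} D(Y)={1,4,5,6,7}: U {1,3,5,6,7,8}->{1,3,5,6}; Y {1,4,5,6,7}->{4,5,6,7}
Constraint 2 (Z < Y) on D(Z)={1,2,6} D(Y)={4,5,6,7}: no change
Constraint 3 (U + Y = X) on D(U)={1,3,5,6} D(Y)={4,5,6,7} D(X)={1,2,4,6,8}: U {1,3,5,6}->{1,3}; Y {4,5,6,7}->{5,7}; X {1,2,4,6,8}->{6,8}
So after constraint 3: D(X) = {6,8}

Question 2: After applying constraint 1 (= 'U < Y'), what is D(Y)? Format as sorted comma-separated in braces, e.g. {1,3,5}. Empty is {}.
Constraint 1 (U < Y) on D(U)={1,3,5,6,7,8} D(Y)={1,4,5,6,7}: U {1,3,5,6,7,8}->{1,3,5,6}; Y {1,4,5,6,7}->{4,5,6,7}
So after constraint 1: D(Y) = {4,5,6,7}

Answer: {4,5,6,7}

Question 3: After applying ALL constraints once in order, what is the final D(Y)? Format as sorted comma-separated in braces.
Answer: {5,7}

Derivation:
Constraint 1 (U < Y) on D(U)={1,3,5,6,7,8} D(Y)={1,4,5,6,7}: U {1,3,5,6,7,8}->{1,3,5,6}; Y {1,4,5,6,7}->{4,5,6,7}
Constraint 2 (Z < Y) on D(Z)={1,2,6} D(Y)={4,5,6,7}: no change
Constraint 3 (U + Y = X) on D(U)={1,3,5,6} D(Y)={4,5,6,7} D(X)={1,2,4,6,8}: U {1,3,5,6}->{1,3}; Y {4,5,6,7}->{5,7}; X {1,2,4,6,8}->{6,8}
So after all 3 constraints: D(Y) = {5,7}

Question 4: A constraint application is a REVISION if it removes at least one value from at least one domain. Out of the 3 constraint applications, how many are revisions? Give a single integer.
Constraint 1 (U < Y) on D(U)={1,3,5,6,7,8} D(Y)={1,4,5,6,7}: U {1,3,5,6,7,8}->{1,3,5,6}; Y {1,4,5,6,7}->{4,5,6,7} => REVISION
Constraint 2 (Z < Y) on D(Z)={1,2,6} D(Y)={4,5,6,7}: no change => not a revision
Constraint 3 (U + Y = X) on D(U)={1,3,5,6} D(Y)={4,5,6,7} D(X)={1,2,4,6,8}: U {1,3,5,6}->{1,3}; Y {4,5,6,7}->{5,7}; X {1,2,4,6,8}->{6,8} => REVISION
Total revisions = 2

Answer: 2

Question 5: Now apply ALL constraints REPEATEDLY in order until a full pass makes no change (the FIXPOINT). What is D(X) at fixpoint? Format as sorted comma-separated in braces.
pass 0 (initial): D(X)={1,2,4,6,8}
pass 1: U {1,3,5,6,7,8}->{1,3}; X {1,2,4,6,8}->{6,8}; Y {1,4,5,6,7}->{5,7}
pass 2: no change
Fixpoint after 2 passes: D(X) = {6,8}

Answer: {6,8}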